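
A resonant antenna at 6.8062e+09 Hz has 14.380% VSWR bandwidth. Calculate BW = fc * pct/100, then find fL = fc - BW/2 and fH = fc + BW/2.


BW = 6.8062e+09 * 14.380/100 = 9.787316e+08 Hz
fL = 6.8062e+09 - 9.787316e+08/2 = 6.317e+09 Hz
fH = 6.8062e+09 + 9.787316e+08/2 = 7.296e+09 Hz

BW=9.787e+08 Hz, fL=6.317e+09 Hz, fH=7.296e+09 Hz


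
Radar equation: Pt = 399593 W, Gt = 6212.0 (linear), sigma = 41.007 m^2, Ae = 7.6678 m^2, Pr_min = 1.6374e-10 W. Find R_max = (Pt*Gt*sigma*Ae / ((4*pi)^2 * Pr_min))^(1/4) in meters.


R^4 = 399593*6212.0*41.007*7.6678 / ((4*pi)^2 * 1.6374e-10) = 3.018586e+19
R_max = 3.018586e+19^0.25 = 74123 m

74123 m


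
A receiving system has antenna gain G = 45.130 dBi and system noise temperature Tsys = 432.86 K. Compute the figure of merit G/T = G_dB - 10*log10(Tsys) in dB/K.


G/T = 45.130 - 10*log10(432.86) = 45.130 - 26.36347 = 18.77 dB/K

18.77 dB/K


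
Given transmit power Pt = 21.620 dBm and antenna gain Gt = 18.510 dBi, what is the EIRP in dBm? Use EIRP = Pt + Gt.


EIRP = Pt + Gt = 21.620 + 18.510 = 40.13 dBm

40.13 dBm


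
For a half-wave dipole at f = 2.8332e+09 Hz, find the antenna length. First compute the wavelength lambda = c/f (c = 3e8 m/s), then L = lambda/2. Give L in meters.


lambda = c / f = 3.0000e+08 / 2.8332e+09 = 0.1058873 m
L = lambda / 2 = 0.1058873 / 2 = 0.05294 m

0.05294 m


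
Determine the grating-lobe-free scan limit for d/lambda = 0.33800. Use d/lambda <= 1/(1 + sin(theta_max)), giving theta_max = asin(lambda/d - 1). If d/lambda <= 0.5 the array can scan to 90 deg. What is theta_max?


lambda/d - 1 = 1/0.33800 - 1 = 1.958580 >= 1
d/lambda <= 0.5, so the array can scan to endfire without grating lobes: theta_max = 90 deg

90 deg


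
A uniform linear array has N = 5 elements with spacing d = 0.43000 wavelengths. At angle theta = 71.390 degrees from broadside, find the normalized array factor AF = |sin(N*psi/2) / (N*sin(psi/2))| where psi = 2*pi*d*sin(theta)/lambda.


psi = 2*pi*0.43000*sin(71.390 deg) = 2.560502 rad
AF = |sin(5*2.560502/2) / (5*sin(2.560502/2))| = 0.02459

0.02459


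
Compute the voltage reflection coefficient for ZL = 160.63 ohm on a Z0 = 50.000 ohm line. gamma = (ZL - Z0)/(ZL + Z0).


gamma = (160.63 - 50.000) / (160.63 + 50.000) = 0.5252

0.5252


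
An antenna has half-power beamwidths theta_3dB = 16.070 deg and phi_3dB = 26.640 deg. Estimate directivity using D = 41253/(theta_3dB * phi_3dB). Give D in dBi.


D_linear = 41253 / (16.070 * 26.640) = 96.36192
D_dBi = 10 * log10(96.36192) = 19.84 dBi

19.84 dBi


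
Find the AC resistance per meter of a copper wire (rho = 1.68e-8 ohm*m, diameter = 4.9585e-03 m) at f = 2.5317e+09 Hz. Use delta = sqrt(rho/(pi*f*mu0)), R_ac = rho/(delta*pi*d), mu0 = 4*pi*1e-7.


delta = sqrt(1.68e-8 / (pi * 2.5317e+09 * 4*pi*1e-7)) = 1.296488e-06 m
R_ac = 1.68e-8 / (1.296488e-06 * pi * 4.9585e-03) = 0.8318 ohm/m

0.8318 ohm/m


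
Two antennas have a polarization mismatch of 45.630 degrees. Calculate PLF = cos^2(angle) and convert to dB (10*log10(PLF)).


PLF_linear = cos^2(45.630 deg) = 0.4890053
PLF_dB = 10 * log10(0.4890053) = -3.107 dB

-3.107 dB


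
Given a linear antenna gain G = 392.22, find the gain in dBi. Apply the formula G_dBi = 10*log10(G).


G_dBi = 10 * log10(392.22) = 25.94 dBi

25.94 dBi


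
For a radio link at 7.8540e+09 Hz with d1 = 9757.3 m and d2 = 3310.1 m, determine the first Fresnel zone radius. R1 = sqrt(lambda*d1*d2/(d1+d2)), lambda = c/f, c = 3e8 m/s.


lambda = c / f = 3.0000e+08 / 7.8540e+09 = 0.03819710 m
R1 = sqrt(0.03819710 * 9757.3 * 3310.1 / (9757.3 + 3310.1)) = 9.716 m

9.716 m


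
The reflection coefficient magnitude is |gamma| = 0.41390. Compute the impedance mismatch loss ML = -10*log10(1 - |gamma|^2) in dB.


ML = -10 * log10(1 - 0.41390^2) = -10 * log10(0.82868679) = 0.8161 dB

0.8161 dB


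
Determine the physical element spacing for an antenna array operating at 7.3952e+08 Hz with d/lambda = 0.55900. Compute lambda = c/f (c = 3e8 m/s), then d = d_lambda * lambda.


lambda = c / f = 3.0000e+08 / 7.3952e+08 = 0.4056685 m
d = 0.55900 * 0.4056685 = 0.2268 m

0.2268 m


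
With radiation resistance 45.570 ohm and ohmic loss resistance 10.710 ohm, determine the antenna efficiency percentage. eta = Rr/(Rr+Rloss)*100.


eta = 45.570 / (45.570 + 10.710) * 100 = 80.97%

80.97%


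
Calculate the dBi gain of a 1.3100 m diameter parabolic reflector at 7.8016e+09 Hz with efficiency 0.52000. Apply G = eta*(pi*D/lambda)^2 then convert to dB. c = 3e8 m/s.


lambda = c / f = 3.0000e+08 / 7.8016e+09 = 0.03845365 m
G_linear = 0.52000 * (pi * 1.3100 / 0.03845365)^2 = 5956.217
G_dBi = 10 * log10(5956.217) = 37.75 dBi

37.75 dBi


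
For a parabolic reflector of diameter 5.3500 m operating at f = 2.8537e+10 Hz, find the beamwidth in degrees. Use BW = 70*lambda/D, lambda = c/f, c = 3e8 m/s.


lambda = c / f = 3.0000e+08 / 2.8537e+10 = 0.01051267 m
BW = 70 * 0.01051267 / 5.3500 = 0.1375 deg

0.1375 deg


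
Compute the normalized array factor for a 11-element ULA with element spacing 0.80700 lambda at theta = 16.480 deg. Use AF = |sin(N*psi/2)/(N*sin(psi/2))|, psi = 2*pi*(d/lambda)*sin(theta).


psi = 2*pi*0.80700*sin(16.480 deg) = 1.438411 rad
AF = |sin(11*1.438411/2) / (11*sin(1.438411/2))| = 0.1378

0.1378


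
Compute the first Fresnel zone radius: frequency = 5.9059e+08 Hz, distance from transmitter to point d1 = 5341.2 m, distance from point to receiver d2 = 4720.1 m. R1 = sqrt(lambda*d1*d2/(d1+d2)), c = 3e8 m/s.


lambda = c / f = 3.0000e+08 / 5.9059e+08 = 0.5079666 m
R1 = sqrt(0.5079666 * 5341.2 * 4720.1 / (5341.2 + 4720.1)) = 35.68 m

35.68 m


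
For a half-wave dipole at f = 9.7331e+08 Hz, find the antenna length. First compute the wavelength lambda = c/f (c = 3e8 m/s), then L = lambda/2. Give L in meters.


lambda = c / f = 3.0000e+08 / 9.7331e+08 = 0.3082266 m
L = lambda / 2 = 0.3082266 / 2 = 0.1541 m

0.1541 m


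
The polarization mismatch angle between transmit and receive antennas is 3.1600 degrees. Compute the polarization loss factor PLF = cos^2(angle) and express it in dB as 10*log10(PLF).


PLF_linear = cos^2(3.1600 deg) = 0.9969613
PLF_dB = 10 * log10(0.9969613) = -0.01322 dB

-0.01322 dB


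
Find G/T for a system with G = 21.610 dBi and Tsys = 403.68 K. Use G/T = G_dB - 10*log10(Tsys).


G/T = 21.610 - 10*log10(403.68) = 21.610 - 26.06037 = -4.450 dB/K

-4.450 dB/K


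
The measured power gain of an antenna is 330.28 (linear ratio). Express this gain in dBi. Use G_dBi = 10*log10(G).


G_dBi = 10 * log10(330.28) = 25.19 dBi

25.19 dBi


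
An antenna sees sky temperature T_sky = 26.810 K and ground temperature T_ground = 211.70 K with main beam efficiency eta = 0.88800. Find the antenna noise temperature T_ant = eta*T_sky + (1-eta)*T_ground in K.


T_ant = 0.88800 * 26.810 + (1 - 0.88800) * 211.70 = 47.52 K

47.52 K


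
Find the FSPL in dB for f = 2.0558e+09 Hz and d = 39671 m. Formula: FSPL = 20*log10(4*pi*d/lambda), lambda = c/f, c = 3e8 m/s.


lambda = c / f = 3.0000e+08 / 2.0558e+09 = 0.1459286 m
FSPL = 20 * log10(4*pi*39671/0.1459286) = 130.7 dB

130.7 dB


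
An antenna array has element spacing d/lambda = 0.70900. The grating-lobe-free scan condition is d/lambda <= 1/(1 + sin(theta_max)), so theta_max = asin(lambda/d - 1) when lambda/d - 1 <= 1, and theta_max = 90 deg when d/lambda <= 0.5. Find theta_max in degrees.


lambda/d - 1 = 1/0.70900 - 1 = 0.4104372
theta_max = asin(0.4104372) = 24.23 deg

24.23 deg


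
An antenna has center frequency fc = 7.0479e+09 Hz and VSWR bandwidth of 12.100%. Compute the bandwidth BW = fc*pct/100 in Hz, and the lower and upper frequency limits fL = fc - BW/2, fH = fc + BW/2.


BW = 7.0479e+09 * 12.100/100 = 8.527959e+08 Hz
fL = 7.0479e+09 - 8.527959e+08/2 = 6.622e+09 Hz
fH = 7.0479e+09 + 8.527959e+08/2 = 7.474e+09 Hz

BW=8.528e+08 Hz, fL=6.622e+09 Hz, fH=7.474e+09 Hz


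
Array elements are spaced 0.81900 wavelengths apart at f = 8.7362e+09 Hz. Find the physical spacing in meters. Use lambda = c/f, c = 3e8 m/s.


lambda = c / f = 3.0000e+08 / 8.7362e+09 = 0.03433987 m
d = 0.81900 * 0.03433987 = 0.02812 m

0.02812 m


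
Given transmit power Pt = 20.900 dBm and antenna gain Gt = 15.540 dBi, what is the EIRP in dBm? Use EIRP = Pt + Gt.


EIRP = Pt + Gt = 20.900 + 15.540 = 36.44 dBm

36.44 dBm


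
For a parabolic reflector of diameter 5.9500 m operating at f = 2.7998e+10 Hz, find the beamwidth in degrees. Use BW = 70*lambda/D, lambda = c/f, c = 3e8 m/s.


lambda = c / f = 3.0000e+08 / 2.7998e+10 = 0.01071505 m
BW = 70 * 0.01071505 / 5.9500 = 0.1261 deg

0.1261 deg


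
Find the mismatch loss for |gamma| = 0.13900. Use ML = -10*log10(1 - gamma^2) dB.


ML = -10 * log10(1 - 0.13900^2) = -10 * log10(0.980679) = 0.08473 dB

0.08473 dB


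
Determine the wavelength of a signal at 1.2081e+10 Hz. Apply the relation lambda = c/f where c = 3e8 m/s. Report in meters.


lambda = c / f = 3.0000e+08 / 1.2081e+10 = 0.02483 m

0.02483 m


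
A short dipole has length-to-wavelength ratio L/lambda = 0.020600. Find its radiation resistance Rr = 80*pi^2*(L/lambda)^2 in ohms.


Rr = 80 * pi^2 * (0.020600)^2 = 80 * 9.869604 * 4.243600e-04 = 0.3351 ohm

0.3351 ohm


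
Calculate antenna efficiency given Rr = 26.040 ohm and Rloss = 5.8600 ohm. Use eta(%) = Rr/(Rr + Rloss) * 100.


eta = 26.040 / (26.040 + 5.8600) * 100 = 81.63%

81.63%


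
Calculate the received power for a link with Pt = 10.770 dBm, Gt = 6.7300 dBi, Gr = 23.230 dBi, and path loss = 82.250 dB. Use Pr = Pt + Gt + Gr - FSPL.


Pr = 10.770 + 6.7300 + 23.230 - 82.250 = -41.52 dBm

-41.52 dBm


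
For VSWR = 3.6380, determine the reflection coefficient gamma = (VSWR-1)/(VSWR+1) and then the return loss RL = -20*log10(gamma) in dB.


gamma = (3.6380 - 1) / (3.6380 + 1) = 0.5687796
RL = -20 * log10(0.5687796) = 4.901 dB

4.901 dB


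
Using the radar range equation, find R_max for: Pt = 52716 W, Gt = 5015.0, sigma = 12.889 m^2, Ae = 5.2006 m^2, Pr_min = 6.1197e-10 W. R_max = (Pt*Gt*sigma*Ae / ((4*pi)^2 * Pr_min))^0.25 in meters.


R^4 = 52716*5015.0*12.889*5.2006 / ((4*pi)^2 * 6.1197e-10) = 1.833733e+17
R_max = 1.833733e+17^0.25 = 20694 m

20694 m


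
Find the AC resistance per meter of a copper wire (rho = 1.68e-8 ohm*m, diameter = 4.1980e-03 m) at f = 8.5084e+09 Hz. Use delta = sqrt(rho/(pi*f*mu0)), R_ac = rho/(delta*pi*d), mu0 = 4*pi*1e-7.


delta = sqrt(1.68e-8 / (pi * 8.5084e+09 * 4*pi*1e-7)) = 7.072140e-07 m
R_ac = 1.68e-8 / (7.072140e-07 * pi * 4.1980e-03) = 1.801 ohm/m

1.801 ohm/m


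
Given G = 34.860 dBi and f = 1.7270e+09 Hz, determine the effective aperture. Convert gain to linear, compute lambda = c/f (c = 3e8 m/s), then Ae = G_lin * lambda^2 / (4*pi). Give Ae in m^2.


lambda = c / f = 3.0000e+08 / 1.7270e+09 = 0.1737116 m
G_linear = 10^(34.860/10) = 3061.963
Ae = G_linear * lambda^2 / (4*pi) = 3061.963 * 0.1737116^2 / (4*pi) = 7.353 m^2

7.353 m^2


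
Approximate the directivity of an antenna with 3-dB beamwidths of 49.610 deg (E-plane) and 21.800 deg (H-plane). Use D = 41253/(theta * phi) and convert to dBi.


D_linear = 41253 / (49.610 * 21.800) = 38.14431
D_dBi = 10 * log10(38.14431) = 15.81 dBi

15.81 dBi


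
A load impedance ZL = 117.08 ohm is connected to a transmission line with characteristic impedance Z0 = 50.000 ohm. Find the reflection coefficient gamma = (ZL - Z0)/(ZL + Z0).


gamma = (117.08 - 50.000) / (117.08 + 50.000) = 0.4015

0.4015


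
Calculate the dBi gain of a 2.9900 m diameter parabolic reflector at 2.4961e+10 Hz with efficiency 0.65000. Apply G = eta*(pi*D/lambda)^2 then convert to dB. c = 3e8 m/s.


lambda = c / f = 3.0000e+08 / 2.4961e+10 = 0.01201875 m
G_linear = 0.65000 * (pi * 2.9900 / 0.01201875)^2 = 397042.4
G_dBi = 10 * log10(397042.4) = 55.99 dBi

55.99 dBi


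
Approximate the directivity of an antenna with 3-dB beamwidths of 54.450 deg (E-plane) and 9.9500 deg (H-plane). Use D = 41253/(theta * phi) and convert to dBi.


D_linear = 41253 / (54.450 * 9.9500) = 76.14380
D_dBi = 10 * log10(76.14380) = 18.82 dBi

18.82 dBi


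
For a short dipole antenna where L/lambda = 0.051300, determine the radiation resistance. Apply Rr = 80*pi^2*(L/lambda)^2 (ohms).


Rr = 80 * pi^2 * (0.051300)^2 = 80 * 9.869604 * 2.631690e-03 = 2.078 ohm

2.078 ohm


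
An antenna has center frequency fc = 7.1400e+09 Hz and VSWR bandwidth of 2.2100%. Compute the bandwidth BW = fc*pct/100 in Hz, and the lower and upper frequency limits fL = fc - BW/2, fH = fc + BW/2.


BW = 7.1400e+09 * 2.2100/100 = 1.577940e+08 Hz
fL = 7.1400e+09 - 1.577940e+08/2 = 7.061e+09 Hz
fH = 7.1400e+09 + 1.577940e+08/2 = 7.219e+09 Hz

BW=1.578e+08 Hz, fL=7.061e+09 Hz, fH=7.219e+09 Hz


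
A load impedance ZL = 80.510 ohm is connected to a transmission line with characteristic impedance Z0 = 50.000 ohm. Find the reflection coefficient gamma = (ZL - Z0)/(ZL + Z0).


gamma = (80.510 - 50.000) / (80.510 + 50.000) = 0.2338

0.2338


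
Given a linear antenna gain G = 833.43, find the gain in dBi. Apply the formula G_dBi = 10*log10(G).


G_dBi = 10 * log10(833.43) = 29.21 dBi

29.21 dBi


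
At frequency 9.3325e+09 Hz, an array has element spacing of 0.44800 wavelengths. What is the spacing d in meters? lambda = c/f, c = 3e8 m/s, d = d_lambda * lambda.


lambda = c / f = 3.0000e+08 / 9.3325e+09 = 0.03214573 m
d = 0.44800 * 0.03214573 = 0.01440 m

0.01440 m


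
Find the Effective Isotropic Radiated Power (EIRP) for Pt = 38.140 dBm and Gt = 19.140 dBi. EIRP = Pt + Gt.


EIRP = Pt + Gt = 38.140 + 19.140 = 57.28 dBm

57.28 dBm


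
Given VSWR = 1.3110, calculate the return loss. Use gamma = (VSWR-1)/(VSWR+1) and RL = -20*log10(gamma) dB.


gamma = (1.3110 - 1) / (1.3110 + 1) = 0.1345738
RL = -20 * log10(0.1345738) = 17.42 dB

17.42 dB


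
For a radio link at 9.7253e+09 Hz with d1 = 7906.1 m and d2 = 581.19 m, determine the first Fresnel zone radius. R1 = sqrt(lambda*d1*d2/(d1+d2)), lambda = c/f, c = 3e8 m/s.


lambda = c / f = 3.0000e+08 / 9.7253e+09 = 0.03084738 m
R1 = sqrt(0.03084738 * 7906.1 * 581.19 / (7906.1 + 581.19)) = 4.087 m

4.087 m


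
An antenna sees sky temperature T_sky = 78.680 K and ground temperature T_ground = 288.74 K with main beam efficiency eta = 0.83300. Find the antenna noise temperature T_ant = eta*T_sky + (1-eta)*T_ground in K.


T_ant = 0.83300 * 78.680 + (1 - 0.83300) * 288.74 = 113.8 K

113.8 K


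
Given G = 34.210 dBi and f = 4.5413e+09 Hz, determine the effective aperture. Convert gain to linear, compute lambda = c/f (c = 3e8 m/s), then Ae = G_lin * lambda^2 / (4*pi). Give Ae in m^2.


lambda = c / f = 3.0000e+08 / 4.5413e+09 = 0.06606038 m
G_linear = 10^(34.210/10) = 2636.331
Ae = G_linear * lambda^2 / (4*pi) = 2636.331 * 0.06606038^2 / (4*pi) = 0.9155 m^2

0.9155 m^2


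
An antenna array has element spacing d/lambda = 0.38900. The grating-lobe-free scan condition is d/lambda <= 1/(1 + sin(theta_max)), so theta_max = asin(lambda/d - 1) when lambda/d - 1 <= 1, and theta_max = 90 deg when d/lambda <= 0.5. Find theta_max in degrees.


lambda/d - 1 = 1/0.38900 - 1 = 1.570694 >= 1
d/lambda <= 0.5, so the array can scan to endfire without grating lobes: theta_max = 90 deg

90 deg


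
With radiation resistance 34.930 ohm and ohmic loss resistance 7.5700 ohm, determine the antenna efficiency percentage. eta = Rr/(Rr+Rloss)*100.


eta = 34.930 / (34.930 + 7.5700) * 100 = 82.19%

82.19%


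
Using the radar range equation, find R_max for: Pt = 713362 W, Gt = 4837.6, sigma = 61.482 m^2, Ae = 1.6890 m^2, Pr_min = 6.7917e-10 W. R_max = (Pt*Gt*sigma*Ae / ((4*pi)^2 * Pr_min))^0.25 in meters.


R^4 = 713362*4837.6*61.482*1.6890 / ((4*pi)^2 * 6.7917e-10) = 3.341330e+18
R_max = 3.341330e+18^0.25 = 42754 m

42754 m


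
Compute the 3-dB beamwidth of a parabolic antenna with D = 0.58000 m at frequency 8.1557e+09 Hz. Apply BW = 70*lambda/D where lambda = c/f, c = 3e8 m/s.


lambda = c / f = 3.0000e+08 / 8.1557e+09 = 0.03678409 m
BW = 70 * 0.03678409 / 0.58000 = 4.439 deg

4.439 deg


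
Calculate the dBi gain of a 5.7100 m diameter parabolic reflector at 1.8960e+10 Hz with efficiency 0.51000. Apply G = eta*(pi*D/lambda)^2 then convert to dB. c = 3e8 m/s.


lambda = c / f = 3.0000e+08 / 1.8960e+10 = 0.01582278 m
G_linear = 0.51000 * (pi * 5.7100 / 0.01582278)^2 = 655505.8
G_dBi = 10 * log10(655505.8) = 58.17 dBi

58.17 dBi


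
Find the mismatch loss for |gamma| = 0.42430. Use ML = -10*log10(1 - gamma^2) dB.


ML = -10 * log10(1 - 0.42430^2) = -10 * log10(0.81996951) = 0.8620 dB

0.8620 dB


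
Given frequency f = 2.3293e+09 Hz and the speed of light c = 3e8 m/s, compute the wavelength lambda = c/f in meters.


lambda = c / f = 3.0000e+08 / 2.3293e+09 = 0.1288 m

0.1288 m


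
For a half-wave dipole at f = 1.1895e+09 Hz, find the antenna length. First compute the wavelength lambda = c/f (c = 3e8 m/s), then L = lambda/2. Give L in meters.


lambda = c / f = 3.0000e+08 / 1.1895e+09 = 0.2522068 m
L = lambda / 2 = 0.2522068 / 2 = 0.1261 m

0.1261 m


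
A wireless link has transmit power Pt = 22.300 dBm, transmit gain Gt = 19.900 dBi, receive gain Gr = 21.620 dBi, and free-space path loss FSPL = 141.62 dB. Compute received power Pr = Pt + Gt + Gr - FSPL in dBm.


Pr = 22.300 + 19.900 + 21.620 - 141.62 = -77.80 dBm

-77.80 dBm


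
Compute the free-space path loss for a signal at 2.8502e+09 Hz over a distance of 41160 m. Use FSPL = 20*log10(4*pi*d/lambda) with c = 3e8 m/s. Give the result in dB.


lambda = c / f = 3.0000e+08 / 2.8502e+09 = 0.1052558 m
FSPL = 20 * log10(4*pi*41160/0.1052558) = 133.8 dB

133.8 dB


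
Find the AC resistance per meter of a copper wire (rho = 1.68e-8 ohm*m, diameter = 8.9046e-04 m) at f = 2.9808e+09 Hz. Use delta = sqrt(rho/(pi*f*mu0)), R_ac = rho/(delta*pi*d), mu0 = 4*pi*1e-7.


delta = sqrt(1.68e-8 / (pi * 2.9808e+09 * 4*pi*1e-7)) = 1.194836e-06 m
R_ac = 1.68e-8 / (1.194836e-06 * pi * 8.9046e-04) = 5.026 ohm/m

5.026 ohm/m


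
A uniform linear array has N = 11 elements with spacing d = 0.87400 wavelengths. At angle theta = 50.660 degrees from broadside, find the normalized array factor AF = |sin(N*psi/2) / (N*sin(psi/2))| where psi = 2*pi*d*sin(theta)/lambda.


psi = 2*pi*0.87400*sin(50.660 deg) = 4.247117 rad
AF = |sin(11*4.247117/2) / (11*sin(4.247117/2))| = 0.1046

0.1046


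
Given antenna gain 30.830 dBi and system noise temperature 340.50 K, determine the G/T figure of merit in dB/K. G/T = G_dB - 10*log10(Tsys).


G/T = 30.830 - 10*log10(340.50) = 30.830 - 25.32117 = 5.509 dB/K

5.509 dB/K


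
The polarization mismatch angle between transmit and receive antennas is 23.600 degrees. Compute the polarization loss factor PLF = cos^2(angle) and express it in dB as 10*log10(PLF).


PLF_linear = cos^2(23.600 deg) = 0.8397207
PLF_dB = 10 * log10(0.8397207) = -0.7587 dB

-0.7587 dB


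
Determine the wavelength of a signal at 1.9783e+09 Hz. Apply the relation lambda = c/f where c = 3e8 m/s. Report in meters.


lambda = c / f = 3.0000e+08 / 1.9783e+09 = 0.1516 m

0.1516 m


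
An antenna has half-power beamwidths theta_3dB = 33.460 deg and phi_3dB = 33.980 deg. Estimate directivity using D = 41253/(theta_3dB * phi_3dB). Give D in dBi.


D_linear = 41253 / (33.460 * 33.980) = 36.28325
D_dBi = 10 * log10(36.28325) = 15.60 dBi

15.60 dBi


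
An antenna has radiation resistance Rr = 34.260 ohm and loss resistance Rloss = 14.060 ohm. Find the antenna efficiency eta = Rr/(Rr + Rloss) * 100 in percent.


eta = 34.260 / (34.260 + 14.060) * 100 = 70.90%

70.90%


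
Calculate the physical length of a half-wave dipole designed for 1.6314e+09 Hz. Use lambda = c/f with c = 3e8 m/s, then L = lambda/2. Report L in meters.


lambda = c / f = 3.0000e+08 / 1.6314e+09 = 0.1838911 m
L = lambda / 2 = 0.1838911 / 2 = 0.09195 m

0.09195 m


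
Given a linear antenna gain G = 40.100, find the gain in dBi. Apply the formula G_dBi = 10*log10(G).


G_dBi = 10 * log10(40.100) = 16.03 dBi

16.03 dBi


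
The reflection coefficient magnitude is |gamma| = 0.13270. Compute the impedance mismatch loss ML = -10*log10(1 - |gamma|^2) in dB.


ML = -10 * log10(1 - 0.13270^2) = -10 * log10(0.98239071) = 0.07716 dB

0.07716 dB


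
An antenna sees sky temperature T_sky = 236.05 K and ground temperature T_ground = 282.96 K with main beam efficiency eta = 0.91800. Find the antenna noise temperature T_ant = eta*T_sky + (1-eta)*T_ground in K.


T_ant = 0.91800 * 236.05 + (1 - 0.91800) * 282.96 = 239.9 K

239.9 K


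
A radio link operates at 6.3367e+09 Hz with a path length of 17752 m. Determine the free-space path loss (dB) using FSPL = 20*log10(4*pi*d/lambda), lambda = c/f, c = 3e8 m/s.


lambda = c / f = 3.0000e+08 / 6.3367e+09 = 0.04734325 m
FSPL = 20 * log10(4*pi*17752/0.04734325) = 133.5 dB

133.5 dB


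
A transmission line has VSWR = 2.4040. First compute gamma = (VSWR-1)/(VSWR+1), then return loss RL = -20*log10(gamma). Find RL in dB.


gamma = (2.4040 - 1) / (2.4040 + 1) = 0.4124559
RL = -20 * log10(0.4124559) = 7.692 dB

7.692 dB


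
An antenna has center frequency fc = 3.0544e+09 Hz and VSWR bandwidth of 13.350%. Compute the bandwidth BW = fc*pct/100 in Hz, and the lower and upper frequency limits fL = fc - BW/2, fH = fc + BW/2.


BW = 3.0544e+09 * 13.350/100 = 4.077624e+08 Hz
fL = 3.0544e+09 - 4.077624e+08/2 = 2.851e+09 Hz
fH = 3.0544e+09 + 4.077624e+08/2 = 3.258e+09 Hz

BW=4.078e+08 Hz, fL=2.851e+09 Hz, fH=3.258e+09 Hz


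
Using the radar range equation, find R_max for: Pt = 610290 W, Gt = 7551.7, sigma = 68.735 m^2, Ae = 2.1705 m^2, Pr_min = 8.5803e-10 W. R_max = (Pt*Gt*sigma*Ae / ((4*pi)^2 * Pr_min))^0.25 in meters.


R^4 = 610290*7551.7*68.735*2.1705 / ((4*pi)^2 * 8.5803e-10) = 5.074538e+18
R_max = 5.074538e+18^0.25 = 47462 m

47462 m


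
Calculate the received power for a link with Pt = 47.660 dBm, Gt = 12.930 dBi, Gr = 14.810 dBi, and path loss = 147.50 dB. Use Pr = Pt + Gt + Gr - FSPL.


Pr = 47.660 + 12.930 + 14.810 - 147.50 = -72.10 dBm

-72.10 dBm


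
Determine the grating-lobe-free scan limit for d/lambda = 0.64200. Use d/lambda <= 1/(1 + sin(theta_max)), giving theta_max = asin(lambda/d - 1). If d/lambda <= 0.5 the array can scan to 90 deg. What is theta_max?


lambda/d - 1 = 1/0.64200 - 1 = 0.5576324
theta_max = asin(0.5576324) = 33.89 deg

33.89 deg


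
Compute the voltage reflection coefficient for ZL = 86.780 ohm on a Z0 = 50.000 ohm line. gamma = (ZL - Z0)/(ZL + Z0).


gamma = (86.780 - 50.000) / (86.780 + 50.000) = 0.2689

0.2689


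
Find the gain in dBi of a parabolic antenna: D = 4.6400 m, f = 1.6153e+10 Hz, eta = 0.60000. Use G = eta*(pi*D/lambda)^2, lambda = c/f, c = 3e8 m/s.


lambda = c / f = 3.0000e+08 / 1.6153e+10 = 0.01857240 m
G_linear = 0.60000 * (pi * 4.6400 / 0.01857240)^2 = 369616.1
G_dBi = 10 * log10(369616.1) = 55.68 dBi

55.68 dBi


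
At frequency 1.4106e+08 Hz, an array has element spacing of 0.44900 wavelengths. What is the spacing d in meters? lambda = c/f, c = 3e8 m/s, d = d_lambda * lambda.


lambda = c / f = 3.0000e+08 / 1.4106e+08 = 2.126755 m
d = 0.44900 * 2.126755 = 0.9549 m

0.9549 m


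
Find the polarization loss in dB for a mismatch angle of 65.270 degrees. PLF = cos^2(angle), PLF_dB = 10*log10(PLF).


PLF_linear = cos^2(65.270 deg) = 0.1750106
PLF_dB = 10 * log10(0.1750106) = -7.569 dB

-7.569 dB


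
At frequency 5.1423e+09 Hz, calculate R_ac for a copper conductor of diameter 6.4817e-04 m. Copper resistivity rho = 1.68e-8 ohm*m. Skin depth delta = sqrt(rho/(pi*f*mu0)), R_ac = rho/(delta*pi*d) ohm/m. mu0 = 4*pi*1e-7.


delta = sqrt(1.68e-8 / (pi * 5.1423e+09 * 4*pi*1e-7)) = 9.096955e-07 m
R_ac = 1.68e-8 / (9.096955e-07 * pi * 6.4817e-04) = 9.069 ohm/m

9.069 ohm/m


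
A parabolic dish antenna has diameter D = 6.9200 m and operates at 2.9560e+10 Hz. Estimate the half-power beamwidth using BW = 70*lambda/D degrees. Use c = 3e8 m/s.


lambda = c / f = 3.0000e+08 / 2.9560e+10 = 0.01014885 m
BW = 70 * 0.01014885 / 6.9200 = 0.1027 deg

0.1027 deg


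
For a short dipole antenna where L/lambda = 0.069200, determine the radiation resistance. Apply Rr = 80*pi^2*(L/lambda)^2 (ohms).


Rr = 80 * pi^2 * (0.069200)^2 = 80 * 9.869604 * 4.788640e-03 = 3.781 ohm

3.781 ohm


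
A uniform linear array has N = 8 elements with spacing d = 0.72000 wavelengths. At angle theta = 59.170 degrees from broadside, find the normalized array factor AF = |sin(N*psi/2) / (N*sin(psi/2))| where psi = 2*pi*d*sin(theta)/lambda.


psi = 2*pi*0.72000*sin(59.170 deg) = 3.884630 rad
AF = |sin(8*3.884630/2) / (8*sin(3.884630/2))| = 0.02262

0.02262


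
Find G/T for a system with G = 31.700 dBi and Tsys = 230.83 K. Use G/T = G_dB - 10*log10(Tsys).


G/T = 31.700 - 10*log10(230.83) = 31.700 - 23.63292 = 8.067 dB/K

8.067 dB/K


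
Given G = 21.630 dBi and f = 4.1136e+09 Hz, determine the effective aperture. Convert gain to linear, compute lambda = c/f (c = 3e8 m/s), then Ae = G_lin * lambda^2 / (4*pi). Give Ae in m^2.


lambda = c / f = 3.0000e+08 / 4.1136e+09 = 0.07292882 m
G_linear = 10^(21.630/10) = 145.5459
Ae = G_linear * lambda^2 / (4*pi) = 145.5459 * 0.07292882^2 / (4*pi) = 0.06160 m^2

0.06160 m^2


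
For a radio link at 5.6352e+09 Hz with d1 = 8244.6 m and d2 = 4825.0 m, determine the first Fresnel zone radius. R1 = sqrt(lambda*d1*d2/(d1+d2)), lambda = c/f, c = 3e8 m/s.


lambda = c / f = 3.0000e+08 / 5.6352e+09 = 0.05323680 m
R1 = sqrt(0.05323680 * 8244.6 * 4825.0 / (8244.6 + 4825.0)) = 12.73 m

12.73 m


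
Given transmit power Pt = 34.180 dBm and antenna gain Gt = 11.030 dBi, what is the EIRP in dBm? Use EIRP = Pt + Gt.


EIRP = Pt + Gt = 34.180 + 11.030 = 45.21 dBm

45.21 dBm


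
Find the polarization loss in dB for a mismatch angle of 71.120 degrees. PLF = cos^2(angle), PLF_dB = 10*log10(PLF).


PLF_linear = cos^2(71.120 deg) = 0.1047086
PLF_dB = 10 * log10(0.1047086) = -9.800 dB

-9.800 dB


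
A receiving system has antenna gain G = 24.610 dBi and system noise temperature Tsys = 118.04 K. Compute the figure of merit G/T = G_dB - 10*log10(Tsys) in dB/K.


G/T = 24.610 - 10*log10(118.04) = 24.610 - 20.72029 = 3.890 dB/K

3.890 dB/K


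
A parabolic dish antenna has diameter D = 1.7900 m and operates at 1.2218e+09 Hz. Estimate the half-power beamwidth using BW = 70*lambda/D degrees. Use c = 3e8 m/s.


lambda = c / f = 3.0000e+08 / 1.2218e+09 = 0.2455394 m
BW = 70 * 0.2455394 / 1.7900 = 9.602 deg

9.602 deg


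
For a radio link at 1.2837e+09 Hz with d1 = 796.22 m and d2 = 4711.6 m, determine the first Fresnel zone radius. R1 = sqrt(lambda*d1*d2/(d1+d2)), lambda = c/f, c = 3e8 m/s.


lambda = c / f = 3.0000e+08 / 1.2837e+09 = 0.2336995 m
R1 = sqrt(0.2336995 * 796.22 * 4711.6 / (796.22 + 4711.6)) = 12.62 m

12.62 m


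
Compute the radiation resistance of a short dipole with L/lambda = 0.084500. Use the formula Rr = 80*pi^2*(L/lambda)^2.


Rr = 80 * pi^2 * (0.084500)^2 = 80 * 9.869604 * 7.140250e-03 = 5.638 ohm

5.638 ohm


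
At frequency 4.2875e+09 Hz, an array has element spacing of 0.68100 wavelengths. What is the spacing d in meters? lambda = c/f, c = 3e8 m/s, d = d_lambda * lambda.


lambda = c / f = 3.0000e+08 / 4.2875e+09 = 0.06997085 m
d = 0.68100 * 0.06997085 = 0.04765 m

0.04765 m


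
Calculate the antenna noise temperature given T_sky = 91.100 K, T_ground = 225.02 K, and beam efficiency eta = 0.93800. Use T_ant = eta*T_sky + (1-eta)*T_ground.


T_ant = 0.93800 * 91.100 + (1 - 0.93800) * 225.02 = 99.40 K

99.40 K


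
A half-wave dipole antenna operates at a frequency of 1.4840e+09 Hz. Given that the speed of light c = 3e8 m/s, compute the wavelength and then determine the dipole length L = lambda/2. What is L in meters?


lambda = c / f = 3.0000e+08 / 1.4840e+09 = 0.2021563 m
L = lambda / 2 = 0.2021563 / 2 = 0.1011 m

0.1011 m


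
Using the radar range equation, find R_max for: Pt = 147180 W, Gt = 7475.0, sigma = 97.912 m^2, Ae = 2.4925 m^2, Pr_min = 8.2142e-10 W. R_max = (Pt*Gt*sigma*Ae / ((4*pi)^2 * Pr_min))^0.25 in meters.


R^4 = 147180*7475.0*97.912*2.4925 / ((4*pi)^2 * 8.2142e-10) = 2.069884e+18
R_max = 2.069884e+18^0.25 = 37930 m

37930 m


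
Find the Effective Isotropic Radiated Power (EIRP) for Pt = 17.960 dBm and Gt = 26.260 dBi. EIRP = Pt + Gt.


EIRP = Pt + Gt = 17.960 + 26.260 = 44.22 dBm

44.22 dBm


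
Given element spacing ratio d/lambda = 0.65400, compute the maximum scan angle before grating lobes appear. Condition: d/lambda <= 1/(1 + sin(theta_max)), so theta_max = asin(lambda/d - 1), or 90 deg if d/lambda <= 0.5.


lambda/d - 1 = 1/0.65400 - 1 = 0.5290520
theta_max = asin(0.5290520) = 31.94 deg

31.94 deg


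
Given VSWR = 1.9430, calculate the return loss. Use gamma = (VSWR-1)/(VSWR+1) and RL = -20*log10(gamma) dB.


gamma = (1.9430 - 1) / (1.9430 + 1) = 0.3204213
RL = -20 * log10(0.3204213) = 9.886 dB

9.886 dB


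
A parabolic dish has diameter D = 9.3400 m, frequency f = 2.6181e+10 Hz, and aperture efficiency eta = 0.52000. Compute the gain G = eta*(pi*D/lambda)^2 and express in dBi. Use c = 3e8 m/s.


lambda = c / f = 3.0000e+08 / 2.6181e+10 = 0.01145869 m
G_linear = 0.52000 * (pi * 9.3400 / 0.01145869)^2 = 3.409784e+06
G_dBi = 10 * log10(3.409784e+06) = 65.33 dBi

65.33 dBi


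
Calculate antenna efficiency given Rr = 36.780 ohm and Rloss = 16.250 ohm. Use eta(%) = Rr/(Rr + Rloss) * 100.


eta = 36.780 / (36.780 + 16.250) * 100 = 69.36%

69.36%


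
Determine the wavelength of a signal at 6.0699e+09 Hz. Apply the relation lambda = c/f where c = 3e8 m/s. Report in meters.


lambda = c / f = 3.0000e+08 / 6.0699e+09 = 0.04942 m

0.04942 m


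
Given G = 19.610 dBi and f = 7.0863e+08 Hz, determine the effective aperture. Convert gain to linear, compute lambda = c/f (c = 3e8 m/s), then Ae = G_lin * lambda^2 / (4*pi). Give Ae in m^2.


lambda = c / f = 3.0000e+08 / 7.0863e+08 = 0.4233521 m
G_linear = 10^(19.610/10) = 91.41132
Ae = G_linear * lambda^2 / (4*pi) = 91.41132 * 0.4233521^2 / (4*pi) = 1.304 m^2

1.304 m^2


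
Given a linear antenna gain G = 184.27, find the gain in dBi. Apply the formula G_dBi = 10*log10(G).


G_dBi = 10 * log10(184.27) = 22.65 dBi

22.65 dBi


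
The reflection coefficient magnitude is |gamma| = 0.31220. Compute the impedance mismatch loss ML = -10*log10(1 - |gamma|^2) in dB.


ML = -10 * log10(1 - 0.31220^2) = -10 * log10(0.90253116) = 0.4454 dB

0.4454 dB


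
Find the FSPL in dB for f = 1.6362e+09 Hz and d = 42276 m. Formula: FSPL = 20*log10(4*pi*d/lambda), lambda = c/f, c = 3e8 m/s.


lambda = c / f = 3.0000e+08 / 1.6362e+09 = 0.1833517 m
FSPL = 20 * log10(4*pi*42276/0.1833517) = 129.2 dB

129.2 dB


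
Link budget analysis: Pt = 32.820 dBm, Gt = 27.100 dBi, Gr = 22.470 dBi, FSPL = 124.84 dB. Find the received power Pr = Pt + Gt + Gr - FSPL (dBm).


Pr = 32.820 + 27.100 + 22.470 - 124.84 = -42.45 dBm

-42.45 dBm


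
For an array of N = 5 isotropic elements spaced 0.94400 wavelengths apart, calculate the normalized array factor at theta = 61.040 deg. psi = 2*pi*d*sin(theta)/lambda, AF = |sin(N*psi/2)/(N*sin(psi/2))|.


psi = 2*pi*0.94400*sin(61.040 deg) = 5.189662 rad
AF = |sin(5*5.189662/2) / (5*sin(5.189662/2))| = 0.1526

0.1526


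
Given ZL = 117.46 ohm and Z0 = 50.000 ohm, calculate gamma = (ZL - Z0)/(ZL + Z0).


gamma = (117.46 - 50.000) / (117.46 + 50.000) = 0.4028

0.4028


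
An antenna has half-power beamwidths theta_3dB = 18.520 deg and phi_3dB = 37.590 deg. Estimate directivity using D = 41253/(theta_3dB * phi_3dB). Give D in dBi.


D_linear = 41253 / (18.520 * 37.590) = 59.25735
D_dBi = 10 * log10(59.25735) = 17.73 dBi

17.73 dBi


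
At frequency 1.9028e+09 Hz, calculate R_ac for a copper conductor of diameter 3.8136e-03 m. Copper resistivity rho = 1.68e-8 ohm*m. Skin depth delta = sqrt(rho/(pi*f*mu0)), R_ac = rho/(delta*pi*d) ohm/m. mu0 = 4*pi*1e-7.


delta = sqrt(1.68e-8 / (pi * 1.9028e+09 * 4*pi*1e-7)) = 1.495472e-06 m
R_ac = 1.68e-8 / (1.495472e-06 * pi * 3.8136e-03) = 0.9377 ohm/m

0.9377 ohm/m


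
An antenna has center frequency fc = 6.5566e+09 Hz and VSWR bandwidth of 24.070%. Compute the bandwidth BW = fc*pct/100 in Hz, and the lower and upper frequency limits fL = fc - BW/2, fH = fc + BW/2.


BW = 6.5566e+09 * 24.070/100 = 1.578174e+09 Hz
fL = 6.5566e+09 - 1.578174e+09/2 = 5.768e+09 Hz
fH = 6.5566e+09 + 1.578174e+09/2 = 7.346e+09 Hz

BW=1.578e+09 Hz, fL=5.768e+09 Hz, fH=7.346e+09 Hz


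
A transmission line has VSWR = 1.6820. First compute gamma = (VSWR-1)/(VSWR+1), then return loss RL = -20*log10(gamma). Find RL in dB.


gamma = (1.6820 - 1) / (1.6820 + 1) = 0.2542878
RL = -20 * log10(0.2542878) = 11.89 dB

11.89 dB


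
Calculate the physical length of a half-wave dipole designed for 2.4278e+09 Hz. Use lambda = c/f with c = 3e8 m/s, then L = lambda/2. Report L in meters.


lambda = c / f = 3.0000e+08 / 2.4278e+09 = 0.1235687 m
L = lambda / 2 = 0.1235687 / 2 = 0.06178 m

0.06178 m


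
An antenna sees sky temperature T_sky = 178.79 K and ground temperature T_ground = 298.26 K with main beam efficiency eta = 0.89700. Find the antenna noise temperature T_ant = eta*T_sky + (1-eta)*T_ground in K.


T_ant = 0.89700 * 178.79 + (1 - 0.89700) * 298.26 = 191.1 K

191.1 K


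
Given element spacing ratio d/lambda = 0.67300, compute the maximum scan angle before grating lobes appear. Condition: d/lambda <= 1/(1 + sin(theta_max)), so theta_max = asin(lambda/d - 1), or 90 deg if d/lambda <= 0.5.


lambda/d - 1 = 1/0.67300 - 1 = 0.4858841
theta_max = asin(0.4858841) = 29.07 deg

29.07 deg


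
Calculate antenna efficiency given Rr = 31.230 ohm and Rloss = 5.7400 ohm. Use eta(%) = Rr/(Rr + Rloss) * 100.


eta = 31.230 / (31.230 + 5.7400) * 100 = 84.47%

84.47%


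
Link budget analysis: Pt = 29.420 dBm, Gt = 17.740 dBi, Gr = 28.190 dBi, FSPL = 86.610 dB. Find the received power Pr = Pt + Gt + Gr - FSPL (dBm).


Pr = 29.420 + 17.740 + 28.190 - 86.610 = -11.26 dBm

-11.26 dBm


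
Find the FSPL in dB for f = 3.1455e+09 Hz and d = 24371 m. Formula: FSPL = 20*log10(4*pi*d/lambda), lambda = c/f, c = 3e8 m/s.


lambda = c / f = 3.0000e+08 / 3.1455e+09 = 0.09537434 m
FSPL = 20 * log10(4*pi*24371/0.09537434) = 130.1 dB

130.1 dB


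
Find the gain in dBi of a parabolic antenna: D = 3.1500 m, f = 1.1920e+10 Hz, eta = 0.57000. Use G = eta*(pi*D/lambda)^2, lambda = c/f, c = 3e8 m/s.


lambda = c / f = 3.0000e+08 / 1.1920e+10 = 0.02516779 m
G_linear = 0.57000 * (pi * 3.1500 / 0.02516779)^2 = 88126.30
G_dBi = 10 * log10(88126.30) = 49.45 dBi

49.45 dBi


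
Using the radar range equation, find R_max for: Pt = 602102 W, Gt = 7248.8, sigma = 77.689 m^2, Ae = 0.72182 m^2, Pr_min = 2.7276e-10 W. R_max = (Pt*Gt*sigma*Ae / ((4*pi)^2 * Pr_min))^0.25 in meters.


R^4 = 602102*7248.8*77.689*0.72182 / ((4*pi)^2 * 2.7276e-10) = 5.682301e+18
R_max = 5.682301e+18^0.25 = 48824 m

48824 m


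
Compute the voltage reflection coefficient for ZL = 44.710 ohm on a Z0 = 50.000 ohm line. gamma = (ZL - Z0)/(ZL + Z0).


gamma = (44.710 - 50.000) / (44.710 + 50.000) = -0.05585

-0.05585


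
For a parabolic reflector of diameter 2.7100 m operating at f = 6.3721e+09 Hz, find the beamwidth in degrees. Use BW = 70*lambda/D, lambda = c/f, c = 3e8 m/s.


lambda = c / f = 3.0000e+08 / 6.3721e+09 = 0.04708024 m
BW = 70 * 0.04708024 / 2.7100 = 1.216 deg

1.216 deg


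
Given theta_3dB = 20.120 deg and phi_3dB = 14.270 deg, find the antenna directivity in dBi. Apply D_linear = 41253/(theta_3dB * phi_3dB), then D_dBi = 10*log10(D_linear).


D_linear = 41253 / (20.120 * 14.270) = 143.6824
D_dBi = 10 * log10(143.6824) = 21.57 dBi

21.57 dBi


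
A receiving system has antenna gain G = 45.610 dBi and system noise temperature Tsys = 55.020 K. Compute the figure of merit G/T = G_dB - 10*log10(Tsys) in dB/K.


G/T = 45.610 - 10*log10(55.020) = 45.610 - 17.40521 = 28.20 dB/K

28.20 dB/K


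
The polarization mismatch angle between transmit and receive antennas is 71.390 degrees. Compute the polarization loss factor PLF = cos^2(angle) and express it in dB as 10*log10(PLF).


PLF_linear = cos^2(71.390 deg) = 0.1018406
PLF_dB = 10 * log10(0.1018406) = -9.921 dB

-9.921 dB


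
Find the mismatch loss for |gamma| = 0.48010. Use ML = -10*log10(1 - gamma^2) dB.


ML = -10 * log10(1 - 0.48010^2) = -10 * log10(0.76950399) = 1.138 dB

1.138 dB


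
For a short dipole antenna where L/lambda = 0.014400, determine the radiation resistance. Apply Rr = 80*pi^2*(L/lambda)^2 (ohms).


Rr = 80 * pi^2 * (0.014400)^2 = 80 * 9.869604 * 2.073600e-04 = 0.1637 ohm

0.1637 ohm


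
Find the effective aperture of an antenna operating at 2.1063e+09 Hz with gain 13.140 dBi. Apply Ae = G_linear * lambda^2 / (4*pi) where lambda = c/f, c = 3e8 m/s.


lambda = c / f = 3.0000e+08 / 2.1063e+09 = 0.1424299 m
G_linear = 10^(13.140/10) = 20.60630
Ae = G_linear * lambda^2 / (4*pi) = 20.60630 * 0.1424299^2 / (4*pi) = 0.03327 m^2

0.03327 m^2


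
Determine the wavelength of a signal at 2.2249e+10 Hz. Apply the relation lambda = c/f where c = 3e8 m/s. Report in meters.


lambda = c / f = 3.0000e+08 / 2.2249e+10 = 0.01348 m

0.01348 m


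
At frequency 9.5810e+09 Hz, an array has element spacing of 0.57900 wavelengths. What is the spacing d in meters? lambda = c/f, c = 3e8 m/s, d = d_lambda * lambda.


lambda = c / f = 3.0000e+08 / 9.5810e+09 = 0.03131197 m
d = 0.57900 * 0.03131197 = 0.01813 m

0.01813 m


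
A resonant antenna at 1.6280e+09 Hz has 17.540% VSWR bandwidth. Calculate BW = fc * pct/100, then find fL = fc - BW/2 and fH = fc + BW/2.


BW = 1.6280e+09 * 17.540/100 = 2.855512e+08 Hz
fL = 1.6280e+09 - 2.855512e+08/2 = 1.485e+09 Hz
fH = 1.6280e+09 + 2.855512e+08/2 = 1.771e+09 Hz

BW=2.856e+08 Hz, fL=1.485e+09 Hz, fH=1.771e+09 Hz


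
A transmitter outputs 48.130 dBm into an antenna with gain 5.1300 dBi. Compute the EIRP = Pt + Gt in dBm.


EIRP = Pt + Gt = 48.130 + 5.1300 = 53.26 dBm

53.26 dBm


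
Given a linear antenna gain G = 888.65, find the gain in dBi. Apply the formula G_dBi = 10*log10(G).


G_dBi = 10 * log10(888.65) = 29.49 dBi

29.49 dBi


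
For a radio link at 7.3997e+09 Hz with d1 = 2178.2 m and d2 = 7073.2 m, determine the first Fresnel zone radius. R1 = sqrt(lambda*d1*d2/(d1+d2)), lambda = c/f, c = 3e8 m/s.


lambda = c / f = 3.0000e+08 / 7.3997e+09 = 0.04054218 m
R1 = sqrt(0.04054218 * 2178.2 * 7073.2 / (2178.2 + 7073.2)) = 8.217 m

8.217 m


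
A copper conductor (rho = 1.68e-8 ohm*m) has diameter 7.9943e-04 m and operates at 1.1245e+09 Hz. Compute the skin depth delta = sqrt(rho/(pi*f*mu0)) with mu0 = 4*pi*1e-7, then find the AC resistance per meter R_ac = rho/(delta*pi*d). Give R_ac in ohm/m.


delta = sqrt(1.68e-8 / (pi * 1.1245e+09 * 4*pi*1e-7)) = 1.945338e-06 m
R_ac = 1.68e-8 / (1.945338e-06 * pi * 7.9943e-04) = 3.439 ohm/m

3.439 ohm/m


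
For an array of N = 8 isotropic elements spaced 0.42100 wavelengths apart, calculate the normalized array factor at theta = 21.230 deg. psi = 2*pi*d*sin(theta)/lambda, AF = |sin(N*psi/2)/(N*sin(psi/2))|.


psi = 2*pi*0.42100*sin(21.230 deg) = 0.9578681 rad
AF = |sin(8*0.9578681/2) / (8*sin(0.9578681/2))| = 0.1726

0.1726


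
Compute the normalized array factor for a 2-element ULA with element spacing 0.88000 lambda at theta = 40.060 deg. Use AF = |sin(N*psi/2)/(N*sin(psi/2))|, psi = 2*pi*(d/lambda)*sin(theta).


psi = 2*pi*0.88000*sin(40.060 deg) = 3.558537 rad
AF = |sin(2*3.558537/2) / (2*sin(3.558537/2))| = 0.2070

0.2070


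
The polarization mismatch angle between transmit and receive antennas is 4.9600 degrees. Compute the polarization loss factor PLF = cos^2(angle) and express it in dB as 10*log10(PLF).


PLF_linear = cos^2(4.9600 deg) = 0.9925246
PLF_dB = 10 * log10(0.9925246) = -0.03259 dB

-0.03259 dB
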